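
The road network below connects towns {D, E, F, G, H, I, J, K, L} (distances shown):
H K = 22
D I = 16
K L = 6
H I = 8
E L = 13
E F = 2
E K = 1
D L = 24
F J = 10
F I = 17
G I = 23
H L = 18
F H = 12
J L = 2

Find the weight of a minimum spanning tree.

Sort edges by weight, then run Kruskal:
E K (1): add — endpoints in different components.
E F (2): add — endpoints in different components.
J L (2): add — endpoints in different components.
K L (6): add — endpoints in different components.
H I (8): add — endpoints in different components.
F J (10): skip — F and J already connected.
F H (12): add — endpoints in different components.
E L (13): skip — E and L already connected.
D I (16): add — endpoints in different components.
F I (17): skip — F and I already connected.
H L (18): skip — H and L already connected.
H K (22): skip — H and K already connected.
G I (23): add — endpoints in different components.
MST edges: E K, E F, J L, K L, H I, F H, D I, G I; total weight 1+2+2+6+8+12+16+23 = 70.

70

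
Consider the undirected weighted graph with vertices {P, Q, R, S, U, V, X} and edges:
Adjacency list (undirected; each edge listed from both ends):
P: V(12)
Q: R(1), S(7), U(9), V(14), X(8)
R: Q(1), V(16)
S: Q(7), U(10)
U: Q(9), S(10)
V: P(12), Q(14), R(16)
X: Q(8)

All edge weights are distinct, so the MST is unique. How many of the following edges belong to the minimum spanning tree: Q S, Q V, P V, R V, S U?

Kruskal's algorithm — process edges by increasing weight (ties by edge label):
Q R (1): add — endpoints in different components.
Q S (7): add — endpoints in different components.
Q X (8): add — endpoints in different components.
Q U (9): add — endpoints in different components.
S U (10): skip — U and S already connected.
P V (12): add — endpoints in different components.
Q V (14): add — endpoints in different components.
MST edge set: {Q R, Q S, Q X, Q U, P V, Q V}.
Of the listed edges, {Q S, Q V, P V} are in the MST → 3.

3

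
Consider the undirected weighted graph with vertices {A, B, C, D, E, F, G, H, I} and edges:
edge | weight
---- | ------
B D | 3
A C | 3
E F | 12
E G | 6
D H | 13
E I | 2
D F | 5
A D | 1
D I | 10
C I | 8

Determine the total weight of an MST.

41

Kruskal's algorithm — process edges by increasing weight (ties by edge label):
A D (1): add — endpoints in different components.
E I (2): add — endpoints in different components.
A C (3): add — endpoints in different components.
B D (3): add — endpoints in different components.
D F (5): add — endpoints in different components.
E G (6): add — endpoints in different components.
C I (8): add — endpoints in different components.
D I (10): skip — D and I already connected.
E F (12): skip — E and F already connected.
D H (13): add — endpoints in different components.
MST edges: A D, E I, A C, B D, D F, E G, C I, D H; total weight 1+2+3+3+5+6+8+13 = 41.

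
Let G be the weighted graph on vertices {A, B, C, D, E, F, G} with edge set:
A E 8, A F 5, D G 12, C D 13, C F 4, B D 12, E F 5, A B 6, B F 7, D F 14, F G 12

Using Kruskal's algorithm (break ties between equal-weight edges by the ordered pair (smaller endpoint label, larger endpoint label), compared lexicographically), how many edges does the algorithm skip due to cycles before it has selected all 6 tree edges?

2

Kruskal: consider edges lightest-first.
C F (4): add — endpoints in different components.
A F (5): add — endpoints in different components.
E F (5): add — endpoints in different components.
A B (6): add — endpoints in different components.
B F (7): skip — B and F already connected.
A E (8): skip — A and E already connected.
B D (12): add — endpoints in different components.
D G (12): add — endpoints in different components.
Edges rejected before the tree was complete: 2.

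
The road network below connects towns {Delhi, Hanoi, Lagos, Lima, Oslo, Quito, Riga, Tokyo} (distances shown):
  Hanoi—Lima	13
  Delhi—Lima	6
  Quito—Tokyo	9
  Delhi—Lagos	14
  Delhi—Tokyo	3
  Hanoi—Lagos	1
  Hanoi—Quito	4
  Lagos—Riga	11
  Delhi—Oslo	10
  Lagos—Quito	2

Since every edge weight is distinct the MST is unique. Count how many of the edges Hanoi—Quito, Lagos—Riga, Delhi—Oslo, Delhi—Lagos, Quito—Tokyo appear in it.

Sort edges by weight, then run Kruskal:
Hanoi—Lagos (1): add — endpoints in different components.
Lagos—Quito (2): add — endpoints in different components.
Delhi—Tokyo (3): add — endpoints in different components.
Hanoi—Quito (4): skip — Quito and Hanoi already connected.
Delhi—Lima (6): add — endpoints in different components.
Quito—Tokyo (9): add — endpoints in different components.
Delhi—Oslo (10): add — endpoints in different components.
Lagos—Riga (11): add — endpoints in different components.
MST edge set: {Hanoi—Lagos, Lagos—Quito, Delhi—Tokyo, Delhi—Lima, Quito—Tokyo, Delhi—Oslo, Lagos—Riga}.
Of the listed edges, {Lagos—Riga, Delhi—Oslo, Quito—Tokyo} are in the MST → 3.

3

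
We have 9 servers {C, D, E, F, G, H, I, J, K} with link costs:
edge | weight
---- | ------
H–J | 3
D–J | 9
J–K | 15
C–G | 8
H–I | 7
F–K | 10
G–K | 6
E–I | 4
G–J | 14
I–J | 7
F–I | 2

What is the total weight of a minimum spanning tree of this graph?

Kruskal: consider edges lightest-first.
F–I (2): add — endpoints in different components.
H–J (3): add — endpoints in different components.
E–I (4): add — endpoints in different components.
G–K (6): add — endpoints in different components.
H–I (7): add — endpoints in different components.
I–J (7): skip — I and J already connected.
C–G (8): add — endpoints in different components.
D–J (9): add — endpoints in different components.
F–K (10): add — endpoints in different components.
MST edges: F–I, H–J, E–I, G–K, H–I, C–G, D–J, F–K; total weight 2+3+4+6+7+8+9+10 = 49.

49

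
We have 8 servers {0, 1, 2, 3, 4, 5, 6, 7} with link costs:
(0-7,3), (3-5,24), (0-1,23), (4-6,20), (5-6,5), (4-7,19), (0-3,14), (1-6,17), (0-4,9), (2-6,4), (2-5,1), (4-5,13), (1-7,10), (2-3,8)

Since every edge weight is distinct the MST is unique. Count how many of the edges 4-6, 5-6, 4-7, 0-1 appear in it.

Sort edges by weight, then run Kruskal:
2-5 (1): add — endpoints in different components.
0-7 (3): add — endpoints in different components.
2-6 (4): add — endpoints in different components.
5-6 (5): skip — 5 and 6 already connected.
2-3 (8): add — endpoints in different components.
0-4 (9): add — endpoints in different components.
1-7 (10): add — endpoints in different components.
4-5 (13): add — endpoints in different components.
MST edge set: {2-5, 0-7, 2-6, 2-3, 0-4, 1-7, 4-5}.
Of the listed edges, {} are in the MST → 0.

0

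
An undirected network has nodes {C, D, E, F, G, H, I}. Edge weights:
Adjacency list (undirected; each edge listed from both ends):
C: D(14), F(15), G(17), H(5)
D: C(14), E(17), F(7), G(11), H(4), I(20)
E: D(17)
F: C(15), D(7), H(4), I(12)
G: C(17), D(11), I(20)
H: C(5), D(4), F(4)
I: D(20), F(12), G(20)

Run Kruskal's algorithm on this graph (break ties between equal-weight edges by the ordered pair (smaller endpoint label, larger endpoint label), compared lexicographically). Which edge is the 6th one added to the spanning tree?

Kruskal: consider edges lightest-first.
D H (4): add. Components now {C} {D,H} {E} {F} {G} {I}
F H (4): add. Components now {C} {D,F,H} {E} {G} {I}
C H (5): add. Components now {C,D,F,H} {E} {G} {I}
D F (7): skip — D and F already connected.
D G (11): add. Components now {C,D,F,G,H} {E} {I}
F I (12): add. Components now {C,D,F,G,H,I} {E}
C D (14): skip — C and D already connected.
C F (15): skip — C and F already connected.
C G (17): skip — C and G already connected.
D E (17): add. Components now {C,D,E,F,G,H,I}
The 6th edge added is D E.

D-E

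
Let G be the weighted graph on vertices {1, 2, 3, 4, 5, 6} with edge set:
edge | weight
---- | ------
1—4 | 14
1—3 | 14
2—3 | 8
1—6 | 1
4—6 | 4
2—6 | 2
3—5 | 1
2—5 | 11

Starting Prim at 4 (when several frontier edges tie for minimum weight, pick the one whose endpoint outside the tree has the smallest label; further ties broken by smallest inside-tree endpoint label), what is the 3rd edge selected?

2-6

Grow the tree from 4 using Prim:
Step 1: cheapest edge leaving the tree is 4—6 (4); add 6.
Step 2: cheapest edge leaving the tree is 1—6 (1); add 1.
Step 3: cheapest edge leaving the tree is 2—6 (2); add 2.
Step 4: cheapest edge leaving the tree is 2—3 (8); add 3.
Step 5: cheapest edge leaving the tree is 3—5 (1); add 5.
The 3rd edge added is 2—6.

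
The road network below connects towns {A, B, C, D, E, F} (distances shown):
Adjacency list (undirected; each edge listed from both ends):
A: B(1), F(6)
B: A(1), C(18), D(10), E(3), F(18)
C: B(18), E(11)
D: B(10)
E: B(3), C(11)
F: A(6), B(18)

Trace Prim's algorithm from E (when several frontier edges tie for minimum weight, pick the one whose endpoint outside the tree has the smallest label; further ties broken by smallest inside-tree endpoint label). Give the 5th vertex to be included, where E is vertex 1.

Grow the tree from E using Prim:
Step 1: frontier [B-E 3, C-E 11] → take B-E (3); add B.
Step 2: frontier [A-B 1, B-D 10, B-C 18, B-F 18, C-E 11] → take A-B (1); add A.
Step 3: frontier [A-F 6, B-D 10, B-C 18, B-F 18, C-E 11] → take A-F (6); add F.
Step 4: frontier [B-D 10, B-C 18, C-E 11] → take B-D (10); add D.
Step 5: frontier [B-C 18, C-E 11] → take C-E (11); add C.
Vertex order: E, B, A, F, D, C. The 5th vertex is D.

D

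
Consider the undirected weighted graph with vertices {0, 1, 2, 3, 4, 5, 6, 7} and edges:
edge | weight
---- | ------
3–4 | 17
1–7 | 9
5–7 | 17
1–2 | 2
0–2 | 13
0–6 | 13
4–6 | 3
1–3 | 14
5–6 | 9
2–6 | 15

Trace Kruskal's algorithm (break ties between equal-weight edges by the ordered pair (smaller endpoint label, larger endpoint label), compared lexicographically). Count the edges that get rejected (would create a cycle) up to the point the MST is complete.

0

Kruskal's algorithm — process edges by increasing weight (ties by edge label):
1–2 (2): add — endpoints in different components.
4–6 (3): add — endpoints in different components.
1–7 (9): add — endpoints in different components.
5–6 (9): add — endpoints in different components.
0–2 (13): add — endpoints in different components.
0–6 (13): add — endpoints in different components.
1–3 (14): add — endpoints in different components.
Edges rejected before the tree was complete: 0.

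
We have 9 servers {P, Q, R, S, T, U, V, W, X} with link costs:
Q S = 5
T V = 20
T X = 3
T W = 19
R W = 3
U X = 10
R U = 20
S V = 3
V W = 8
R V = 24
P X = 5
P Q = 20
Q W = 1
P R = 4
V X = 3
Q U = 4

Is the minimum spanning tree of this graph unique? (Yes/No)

Kruskal: consider edges lightest-first.
Q W (1): add — endpoints in different components.
R W (3): add — endpoints in different components.
S V (3): add — endpoints in different components.
T X (3): add — endpoints in different components.
V X (3): add — endpoints in different components.
P R (4): add — endpoints in different components.
Q U (4): add — endpoints in different components.
P X (5): add — endpoints in different components.
Non-tree edge Q S has weight 5, equal to the heaviest edge on its tree cycle — swapping gives another MST of the same weight. Not unique.

No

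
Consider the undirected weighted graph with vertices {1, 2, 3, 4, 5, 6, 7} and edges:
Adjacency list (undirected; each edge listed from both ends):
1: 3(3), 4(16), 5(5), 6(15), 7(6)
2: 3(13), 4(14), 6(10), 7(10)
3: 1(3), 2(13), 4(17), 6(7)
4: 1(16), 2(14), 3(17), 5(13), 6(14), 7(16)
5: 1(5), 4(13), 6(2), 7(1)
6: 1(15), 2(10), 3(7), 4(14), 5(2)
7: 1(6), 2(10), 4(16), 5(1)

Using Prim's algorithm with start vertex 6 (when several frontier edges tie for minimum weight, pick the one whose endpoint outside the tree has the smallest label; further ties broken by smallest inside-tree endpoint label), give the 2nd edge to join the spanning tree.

Prim, starting at 6.
Step 1: cheapest edge leaving the tree is 5–6 (2); add 5.
Step 2: cheapest edge leaving the tree is 5–7 (1); add 7.
Step 3: cheapest edge leaving the tree is 1–5 (5); add 1.
Step 4: cheapest edge leaving the tree is 1–3 (3); add 3.
Step 5: cheapest edge leaving the tree is 2–6 (10); add 2.
Step 6: cheapest edge leaving the tree is 4–5 (13); add 4.
The 2nd edge added is 5–7.

5-7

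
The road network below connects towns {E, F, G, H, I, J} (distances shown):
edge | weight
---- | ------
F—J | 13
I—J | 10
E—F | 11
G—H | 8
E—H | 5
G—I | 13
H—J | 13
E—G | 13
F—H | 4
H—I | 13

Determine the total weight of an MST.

Kruskal: consider edges lightest-first.
F—H (4): add. Components now {E} {F,H} {G} {I} {J}
E—H (5): add. Components now {E,F,H} {G} {I} {J}
G—H (8): add. Components now {E,F,G,H} {I} {J}
I—J (10): add. Components now {E,F,G,H} {I,J}
E—F (11): skip — E and F already connected.
E—G (13): skip — E and G already connected.
F—J (13): add. Components now {E,F,G,H,I,J}
MST edges: F—H, E—H, G—H, I—J, F—J; total weight 4+5+8+10+13 = 40.

40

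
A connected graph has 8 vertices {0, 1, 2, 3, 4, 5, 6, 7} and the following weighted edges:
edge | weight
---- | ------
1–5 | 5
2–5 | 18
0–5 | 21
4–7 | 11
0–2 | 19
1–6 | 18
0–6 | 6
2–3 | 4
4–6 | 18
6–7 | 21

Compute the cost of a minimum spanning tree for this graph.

Prim's algorithm from 3:
Step 1: frontier [2–3 4] → take 2–3 (4); add 2.
Step 2: frontier [2–5 18, 0–2 19] → take 2–5 (18); add 5.
Step 3: frontier [0–2 19, 1–5 5, 0–5 21] → take 1–5 (5); add 1.
Step 4: frontier [1–6 18, 0–2 19, 0–5 21] → take 1–6 (18); add 6.
Step 5: frontier [0–2 19, 0–5 21, 0–6 6, 4–6 18, 6–7 21] → take 0–6 (6); add 0.
Step 6: frontier [4–6 18, 6–7 21] → take 4–6 (18); add 4.
Step 7: frontier [4–7 11, 6–7 21] → take 4–7 (11); add 7.
MST edges: 2–3, 2–5, 1–5, 1–6, 0–6, 4–6, 4–7; total weight 4+18+5+18+6+18+11 = 80.

80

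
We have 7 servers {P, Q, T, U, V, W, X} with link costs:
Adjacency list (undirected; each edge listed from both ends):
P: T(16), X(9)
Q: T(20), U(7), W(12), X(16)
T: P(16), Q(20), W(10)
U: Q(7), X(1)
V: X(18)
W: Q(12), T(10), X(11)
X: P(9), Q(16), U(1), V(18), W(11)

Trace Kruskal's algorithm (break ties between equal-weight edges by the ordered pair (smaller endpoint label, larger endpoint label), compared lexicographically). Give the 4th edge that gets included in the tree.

Kruskal's algorithm — process edges by increasing weight (ties by edge label):
U–X (1): add — endpoints in different components.
Q–U (7): add — endpoints in different components.
P–X (9): add — endpoints in different components.
T–W (10): add — endpoints in different components.
W–X (11): add — endpoints in different components.
Q–W (12): skip — Q and W already connected.
P–T (16): skip — T and P already connected.
Q–X (16): skip — X and Q already connected.
V–X (18): add — endpoints in different components.
The 4th edge added is T–W.

T-W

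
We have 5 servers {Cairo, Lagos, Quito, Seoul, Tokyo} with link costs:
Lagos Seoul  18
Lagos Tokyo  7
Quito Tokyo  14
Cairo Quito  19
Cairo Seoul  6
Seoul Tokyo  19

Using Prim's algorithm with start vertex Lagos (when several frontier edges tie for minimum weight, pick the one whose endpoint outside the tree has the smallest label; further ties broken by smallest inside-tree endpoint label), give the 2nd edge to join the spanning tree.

Quito-Tokyo

Prim's algorithm from Lagos:
Step 1: frontier [Lagos Tokyo 7, Lagos Seoul 18] → take Lagos Tokyo (7); add Tokyo.
Step 2: frontier [Lagos Seoul 18, Quito Tokyo 14, Seoul Tokyo 19] → take Quito Tokyo (14); add Quito.
Step 3: frontier [Lagos Seoul 18, Cairo Quito 19, Seoul Tokyo 19] → take Lagos Seoul (18); add Seoul.
Step 4: frontier [Cairo Quito 19, Cairo Seoul 6] → take Cairo Seoul (6); add Cairo.
The 2nd edge added is Quito Tokyo.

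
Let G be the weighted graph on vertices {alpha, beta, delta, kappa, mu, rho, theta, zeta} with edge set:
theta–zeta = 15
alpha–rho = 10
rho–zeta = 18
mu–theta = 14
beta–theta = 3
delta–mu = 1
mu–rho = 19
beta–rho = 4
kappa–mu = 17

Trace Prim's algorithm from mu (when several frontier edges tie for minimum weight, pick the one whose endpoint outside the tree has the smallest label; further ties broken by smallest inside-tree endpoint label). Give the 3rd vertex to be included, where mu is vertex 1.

theta

Prim's algorithm from mu:
Step 1: frontier [delta–mu 1, mu–theta 14, kappa–mu 17, mu–rho 19] → take delta–mu (1); add delta.
Step 2: frontier [mu–theta 14, kappa–mu 17, mu–rho 19] → take mu–theta (14); add theta.
Step 3: frontier [kappa–mu 17, mu–rho 19, beta–theta 3, theta–zeta 15] → take beta–theta (3); add beta.
Step 4: frontier [beta–rho 4, kappa–mu 17, mu–rho 19, theta–zeta 15] → take beta–rho (4); add rho.
Step 5: frontier [kappa–mu 17, alpha–rho 10, rho–zeta 18, theta–zeta 15] → take alpha–rho (10); add alpha.
Step 6: frontier [kappa–mu 17, rho–zeta 18, theta–zeta 15] → take theta–zeta (15); add zeta.
Step 7: frontier [kappa–mu 17] → take kappa–mu (17); add kappa.
Vertex order: mu, delta, theta, beta, rho, alpha, zeta, kappa. The 3rd vertex is theta.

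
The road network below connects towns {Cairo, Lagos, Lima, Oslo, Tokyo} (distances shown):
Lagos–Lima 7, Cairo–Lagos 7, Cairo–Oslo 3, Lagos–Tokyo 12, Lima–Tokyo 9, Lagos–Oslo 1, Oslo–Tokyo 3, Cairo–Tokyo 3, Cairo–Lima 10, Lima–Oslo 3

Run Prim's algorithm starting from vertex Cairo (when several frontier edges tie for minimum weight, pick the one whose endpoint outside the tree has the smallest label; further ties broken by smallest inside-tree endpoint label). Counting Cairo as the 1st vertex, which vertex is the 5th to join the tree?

Tokyo

Grow the tree from Cairo using Prim:
Step 1: frontier [Cairo–Oslo 3, Cairo–Tokyo 3, Cairo–Lagos 7, Cairo–Lima 10] → take Cairo–Oslo (3); add Oslo.
Step 2: frontier [Cairo–Tokyo 3, Cairo–Lagos 7, Cairo–Lima 10, Lagos–Oslo 1, Lima–Oslo 3, Oslo–Tokyo 3] → take Lagos–Oslo (1); add Lagos.
Step 3: frontier [Cairo–Tokyo 3, Cairo–Lima 10, Lagos–Lima 7, Lagos–Tokyo 12, Lima–Oslo 3, Oslo–Tokyo 3] → take Lima–Oslo (3); add Lima.
Step 4: frontier [Cairo–Tokyo 3, Lagos–Tokyo 12, Lima–Tokyo 9, Oslo–Tokyo 3] → take Cairo–Tokyo (3); add Tokyo.
Vertex order: Cairo, Oslo, Lagos, Lima, Tokyo. The 5th vertex is Tokyo.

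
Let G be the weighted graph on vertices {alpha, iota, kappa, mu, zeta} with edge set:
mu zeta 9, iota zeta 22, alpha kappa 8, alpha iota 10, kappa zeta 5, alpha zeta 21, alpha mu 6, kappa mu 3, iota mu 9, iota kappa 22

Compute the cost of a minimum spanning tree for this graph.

23

Prim's algorithm from zeta:
Step 1: cheapest edge leaving the tree is kappa zeta (5); add kappa.
Step 2: cheapest edge leaving the tree is kappa mu (3); add mu.
Step 3: cheapest edge leaving the tree is alpha mu (6); add alpha.
Step 4: cheapest edge leaving the tree is iota mu (9); add iota.
MST edges: kappa zeta, kappa mu, alpha mu, iota mu; total weight 5+3+6+9 = 23.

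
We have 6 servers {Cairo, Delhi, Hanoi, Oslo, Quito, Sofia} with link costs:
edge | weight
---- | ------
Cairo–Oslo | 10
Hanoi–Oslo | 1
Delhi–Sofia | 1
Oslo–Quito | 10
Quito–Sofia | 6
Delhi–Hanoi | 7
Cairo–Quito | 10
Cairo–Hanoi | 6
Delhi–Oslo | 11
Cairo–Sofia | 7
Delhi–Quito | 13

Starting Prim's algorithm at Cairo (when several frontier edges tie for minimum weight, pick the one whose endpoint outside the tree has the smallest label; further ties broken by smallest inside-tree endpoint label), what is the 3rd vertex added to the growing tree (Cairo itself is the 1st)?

Oslo

Prim's algorithm from Cairo:
Step 1: cheapest edge leaving the tree is Cairo–Hanoi (6); add Hanoi.
Step 2: cheapest edge leaving the tree is Hanoi–Oslo (1); add Oslo.
Step 3: cheapest edge leaving the tree is Delhi–Hanoi (7); add Delhi.
Step 4: cheapest edge leaving the tree is Delhi–Sofia (1); add Sofia.
Step 5: cheapest edge leaving the tree is Quito–Sofia (6); add Quito.
Vertex order: Cairo, Hanoi, Oslo, Delhi, Sofia, Quito. The 3rd vertex is Oslo.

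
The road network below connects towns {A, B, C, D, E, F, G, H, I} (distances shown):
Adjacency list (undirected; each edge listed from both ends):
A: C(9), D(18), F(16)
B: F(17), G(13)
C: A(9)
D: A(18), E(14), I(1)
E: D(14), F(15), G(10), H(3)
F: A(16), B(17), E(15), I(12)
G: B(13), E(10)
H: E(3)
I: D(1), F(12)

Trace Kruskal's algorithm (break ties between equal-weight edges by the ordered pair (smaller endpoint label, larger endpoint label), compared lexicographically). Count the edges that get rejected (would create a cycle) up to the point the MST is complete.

Sort edges by weight, then run Kruskal:
D–I (1): add — endpoints in different components.
E–H (3): add — endpoints in different components.
A–C (9): add — endpoints in different components.
E–G (10): add — endpoints in different components.
F–I (12): add — endpoints in different components.
B–G (13): add — endpoints in different components.
D–E (14): add — endpoints in different components.
E–F (15): skip — E and F already connected.
A–F (16): add — endpoints in different components.
Edges rejected before the tree was complete: 1.

1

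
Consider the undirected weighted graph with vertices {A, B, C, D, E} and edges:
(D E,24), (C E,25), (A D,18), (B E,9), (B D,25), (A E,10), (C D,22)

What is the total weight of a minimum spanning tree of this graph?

Prim's algorithm from D:
Step 1: frontier [A D 18, C D 22, D E 24, B D 25] → take A D (18); add A.
Step 2: frontier [A E 10, C D 22, D E 24, B D 25] → take A E (10); add E.
Step 3: frontier [C D 22, B D 25, B E 9, C E 25] → take B E (9); add B.
Step 4: frontier [C D 22, C E 25] → take C D (22); add C.
MST edges: A D, A E, B E, C D; total weight 18+10+9+22 = 59.

59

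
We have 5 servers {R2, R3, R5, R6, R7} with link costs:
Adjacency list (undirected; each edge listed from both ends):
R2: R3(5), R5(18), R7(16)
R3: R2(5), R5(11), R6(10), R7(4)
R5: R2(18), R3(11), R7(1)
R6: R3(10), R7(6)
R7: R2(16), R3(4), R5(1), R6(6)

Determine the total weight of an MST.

16

Kruskal: consider edges lightest-first.
R5 R7 (1): add — endpoints in different components.
R3 R7 (4): add — endpoints in different components.
R2 R3 (5): add — endpoints in different components.
R6 R7 (6): add — endpoints in different components.
MST edges: R5 R7, R3 R7, R2 R3, R6 R7; total weight 1+4+5+6 = 16.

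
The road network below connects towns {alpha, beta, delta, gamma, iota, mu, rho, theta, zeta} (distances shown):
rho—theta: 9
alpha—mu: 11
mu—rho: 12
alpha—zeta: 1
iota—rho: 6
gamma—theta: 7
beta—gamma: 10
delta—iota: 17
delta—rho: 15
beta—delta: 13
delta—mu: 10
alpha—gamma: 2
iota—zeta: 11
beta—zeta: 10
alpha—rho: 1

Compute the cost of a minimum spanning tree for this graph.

48

Grow the tree from alpha using Prim:
Step 1: cheapest edge leaving the tree is alpha—rho (1); add rho.
Step 2: cheapest edge leaving the tree is alpha—zeta (1); add zeta.
Step 3: cheapest edge leaving the tree is alpha—gamma (2); add gamma.
Step 4: cheapest edge leaving the tree is iota—rho (6); add iota.
Step 5: cheapest edge leaving the tree is gamma—theta (7); add theta.
Step 6: cheapest edge leaving the tree is beta—gamma (10); add beta.
Step 7: cheapest edge leaving the tree is alpha—mu (11); add mu.
Step 8: cheapest edge leaving the tree is delta—mu (10); add delta.
MST edges: alpha—rho, alpha—zeta, alpha—gamma, iota—rho, gamma—theta, beta—gamma, alpha—mu, delta—mu; total weight 1+1+2+6+7+10+11+10 = 48.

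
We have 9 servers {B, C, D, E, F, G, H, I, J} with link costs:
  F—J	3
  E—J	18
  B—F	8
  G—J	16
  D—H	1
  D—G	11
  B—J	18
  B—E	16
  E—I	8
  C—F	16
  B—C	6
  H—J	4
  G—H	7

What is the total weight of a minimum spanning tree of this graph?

53

Grow the tree from J using Prim:
Step 1: cheapest edge leaving the tree is F—J (3); add F.
Step 2: cheapest edge leaving the tree is H—J (4); add H.
Step 3: cheapest edge leaving the tree is D—H (1); add D.
Step 4: cheapest edge leaving the tree is G—H (7); add G.
Step 5: cheapest edge leaving the tree is B—F (8); add B.
Step 6: cheapest edge leaving the tree is B—C (6); add C.
Step 7: cheapest edge leaving the tree is B—E (16); add E.
Step 8: cheapest edge leaving the tree is E—I (8); add I.
MST edges: F—J, H—J, D—H, G—H, B—F, B—C, B—E, E—I; total weight 3+4+1+7+8+6+16+8 = 53.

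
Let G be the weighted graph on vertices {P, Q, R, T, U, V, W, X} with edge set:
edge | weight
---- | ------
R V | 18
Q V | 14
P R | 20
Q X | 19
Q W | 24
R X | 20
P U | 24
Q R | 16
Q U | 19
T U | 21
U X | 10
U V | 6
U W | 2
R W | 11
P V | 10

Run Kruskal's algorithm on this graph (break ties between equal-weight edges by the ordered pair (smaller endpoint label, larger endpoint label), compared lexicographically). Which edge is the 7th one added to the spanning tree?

Kruskal's algorithm — process edges by increasing weight (ties by edge label):
U W (2): add — endpoints in different components.
U V (6): add — endpoints in different components.
P V (10): add — endpoints in different components.
U X (10): add — endpoints in different components.
R W (11): add — endpoints in different components.
Q V (14): add — endpoints in different components.
Q R (16): skip — R and Q already connected.
R V (18): skip — V and R already connected.
Q U (19): skip — Q and U already connected.
Q X (19): skip — X and Q already connected.
P R (20): skip — R and P already connected.
R X (20): skip — R and X already connected.
T U (21): add — endpoints in different components.
The 7th edge added is T U.

T-U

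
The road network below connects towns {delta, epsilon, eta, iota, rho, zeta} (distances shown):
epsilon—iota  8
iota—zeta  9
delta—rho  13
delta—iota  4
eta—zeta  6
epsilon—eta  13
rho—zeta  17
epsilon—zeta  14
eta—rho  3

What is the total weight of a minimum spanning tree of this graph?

30

Grow the tree from eta using Prim:
Step 1: frontier [eta—rho 3, eta—zeta 6, epsilon—eta 13] → take eta—rho (3); add rho.
Step 2: frontier [eta—zeta 6, epsilon—eta 13, delta—rho 13, rho—zeta 17] → take eta—zeta (6); add zeta.
Step 3: frontier [epsilon—eta 13, delta—rho 13, iota—zeta 9, epsilon—zeta 14] → take iota—zeta (9); add iota.
Step 4: frontier [epsilon—eta 13, delta—iota 4, epsilon—iota 8, delta—rho 13, epsilon—zeta 14] → take delta—iota (4); add delta.
Step 5: frontier [epsilon—eta 13, epsilon—iota 8, epsilon—zeta 14] → take epsilon—iota (8); add epsilon.
MST edges: eta—rho, eta—zeta, iota—zeta, delta—iota, epsilon—iota; total weight 3+6+9+4+8 = 30.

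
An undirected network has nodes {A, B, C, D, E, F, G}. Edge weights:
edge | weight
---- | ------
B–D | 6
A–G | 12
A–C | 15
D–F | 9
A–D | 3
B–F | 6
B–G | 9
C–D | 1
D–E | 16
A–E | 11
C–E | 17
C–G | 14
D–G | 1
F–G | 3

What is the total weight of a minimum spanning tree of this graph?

25

Prim's algorithm from F:
Step 1: frontier [F–G 3, B–F 6, D–F 9] → take F–G (3); add G.
Step 2: frontier [B–F 6, D–F 9, D–G 1, B–G 9, A–G 12, C–G 14] → take D–G (1); add D.
Step 3: frontier [C–D 1, A–D 3, B–D 6, D–E 16, B–F 6, B–G 9, A–G 12, C–G 14] → take C–D (1); add C.
Step 4: frontier [A–C 15, C–E 17, A–D 3, B–D 6, D–E 16, B–F 6, B–G 9, A–G 12] → take A–D (3); add A.
Step 5: frontier [A–E 11, C–E 17, B–D 6, D–E 16, B–F 6, B–G 9] → take B–D (6); add B.
Step 6: frontier [A–E 11, C–E 17, D–E 16] → take A–E (11); add E.
MST edges: F–G, D–G, C–D, A–D, B–D, A–E; total weight 3+1+1+3+6+11 = 25.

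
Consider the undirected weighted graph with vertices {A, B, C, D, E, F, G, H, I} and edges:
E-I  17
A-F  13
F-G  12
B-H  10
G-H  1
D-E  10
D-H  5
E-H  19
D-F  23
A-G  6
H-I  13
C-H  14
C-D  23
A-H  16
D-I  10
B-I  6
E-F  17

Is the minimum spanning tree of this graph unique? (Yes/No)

Kruskal's algorithm — process edges by increasing weight (ties by edge label):
G-H (1): add — endpoints in different components.
D-H (5): add — endpoints in different components.
A-G (6): add — endpoints in different components.
B-I (6): add — endpoints in different components.
B-H (10): add — endpoints in different components.
D-E (10): add — endpoints in different components.
D-I (10): skip — D and I already connected.
F-G (12): add — endpoints in different components.
A-F (13): skip — A and F already connected.
H-I (13): skip — H and I already connected.
C-H (14): add — endpoints in different components.
Non-tree edge D-I has weight 10, equal to the heaviest edge on its tree cycle — swapping gives another MST of the same weight. Not unique.

No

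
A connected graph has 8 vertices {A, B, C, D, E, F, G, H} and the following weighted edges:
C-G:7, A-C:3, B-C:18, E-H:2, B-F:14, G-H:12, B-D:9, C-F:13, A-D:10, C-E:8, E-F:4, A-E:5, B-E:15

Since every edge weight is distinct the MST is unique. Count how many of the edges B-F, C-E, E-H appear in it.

1

Kruskal's algorithm — process edges by increasing weight (ties by edge label):
E-H (2): add — endpoints in different components.
A-C (3): add — endpoints in different components.
E-F (4): add — endpoints in different components.
A-E (5): add — endpoints in different components.
C-G (7): add — endpoints in different components.
C-E (8): skip — C and E already connected.
B-D (9): add — endpoints in different components.
A-D (10): add — endpoints in different components.
MST edge set: {E-H, A-C, E-F, A-E, C-G, B-D, A-D}.
Of the listed edges, {E-H} are in the MST → 1.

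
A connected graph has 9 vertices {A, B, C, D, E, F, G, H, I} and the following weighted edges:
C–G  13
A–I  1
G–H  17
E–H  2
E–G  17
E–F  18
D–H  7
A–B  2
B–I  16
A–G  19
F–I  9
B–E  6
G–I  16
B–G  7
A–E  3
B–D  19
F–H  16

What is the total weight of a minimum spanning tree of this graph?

44

Sort edges by weight, then run Kruskal:
A–I (1): add — endpoints in different components.
A–B (2): add — endpoints in different components.
E–H (2): add — endpoints in different components.
A–E (3): add — endpoints in different components.
B–E (6): skip — B and E already connected.
B–G (7): add — endpoints in different components.
D–H (7): add — endpoints in different components.
F–I (9): add — endpoints in different components.
C–G (13): add — endpoints in different components.
MST edges: A–I, A–B, E–H, A–E, B–G, D–H, F–I, C–G; total weight 1+2+2+3+7+7+9+13 = 44.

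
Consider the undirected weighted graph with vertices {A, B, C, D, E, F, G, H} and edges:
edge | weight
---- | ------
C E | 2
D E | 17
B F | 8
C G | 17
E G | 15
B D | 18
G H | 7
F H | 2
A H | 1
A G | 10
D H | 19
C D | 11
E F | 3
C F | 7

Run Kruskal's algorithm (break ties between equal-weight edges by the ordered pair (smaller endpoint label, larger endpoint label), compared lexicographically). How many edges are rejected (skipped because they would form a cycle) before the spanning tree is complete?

Kruskal's algorithm — process edges by increasing weight (ties by edge label):
A H (1): add — endpoints in different components.
C E (2): add — endpoints in different components.
F H (2): add — endpoints in different components.
E F (3): add — endpoints in different components.
C F (7): skip — C and F already connected.
G H (7): add — endpoints in different components.
B F (8): add — endpoints in different components.
A G (10): skip — A and G already connected.
C D (11): add — endpoints in different components.
Edges rejected before the tree was complete: 2.

2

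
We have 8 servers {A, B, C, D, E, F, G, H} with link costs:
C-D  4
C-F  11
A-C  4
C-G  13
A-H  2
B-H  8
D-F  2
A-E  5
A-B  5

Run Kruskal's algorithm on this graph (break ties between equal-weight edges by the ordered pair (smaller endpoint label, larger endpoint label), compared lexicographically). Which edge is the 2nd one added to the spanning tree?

Kruskal's algorithm — process edges by increasing weight (ties by edge label):
A-H (2): add — endpoints in different components.
D-F (2): add — endpoints in different components.
A-C (4): add — endpoints in different components.
C-D (4): add — endpoints in different components.
A-B (5): add — endpoints in different components.
A-E (5): add — endpoints in different components.
B-H (8): skip — B and H already connected.
C-F (11): skip — C and F already connected.
C-G (13): add — endpoints in different components.
The 2nd edge added is D-F.

D-F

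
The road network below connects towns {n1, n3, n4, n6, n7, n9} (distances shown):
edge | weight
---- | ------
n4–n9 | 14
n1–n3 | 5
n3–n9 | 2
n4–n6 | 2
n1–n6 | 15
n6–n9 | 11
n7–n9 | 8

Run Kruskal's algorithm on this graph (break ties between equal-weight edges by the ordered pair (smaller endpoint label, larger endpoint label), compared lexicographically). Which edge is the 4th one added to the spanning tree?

n7-n9

Sort edges by weight, then run Kruskal:
n3–n9 (2): add — endpoints in different components.
n4–n6 (2): add — endpoints in different components.
n1–n3 (5): add — endpoints in different components.
n7–n9 (8): add — endpoints in different components.
n6–n9 (11): add — endpoints in different components.
The 4th edge added is n7–n9.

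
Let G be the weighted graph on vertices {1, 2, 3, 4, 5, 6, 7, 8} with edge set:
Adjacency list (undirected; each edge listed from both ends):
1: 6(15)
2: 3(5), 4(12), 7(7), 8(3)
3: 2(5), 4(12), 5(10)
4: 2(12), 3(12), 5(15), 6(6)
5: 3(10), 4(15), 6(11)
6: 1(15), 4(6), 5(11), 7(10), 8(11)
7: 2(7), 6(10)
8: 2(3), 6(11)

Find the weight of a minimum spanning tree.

Sort edges by weight, then run Kruskal:
2 8 (3): add — endpoints in different components.
2 3 (5): add — endpoints in different components.
4 6 (6): add — endpoints in different components.
2 7 (7): add — endpoints in different components.
3 5 (10): add — endpoints in different components.
6 7 (10): add — endpoints in different components.
5 6 (11): skip — 5 and 6 already connected.
6 8 (11): skip — 6 and 8 already connected.
2 4 (12): skip — 2 and 4 already connected.
3 4 (12): skip — 3 and 4 already connected.
1 6 (15): add — endpoints in different components.
MST edges: 2 8, 2 3, 4 6, 2 7, 3 5, 6 7, 1 6; total weight 3+5+6+7+10+10+15 = 56.

56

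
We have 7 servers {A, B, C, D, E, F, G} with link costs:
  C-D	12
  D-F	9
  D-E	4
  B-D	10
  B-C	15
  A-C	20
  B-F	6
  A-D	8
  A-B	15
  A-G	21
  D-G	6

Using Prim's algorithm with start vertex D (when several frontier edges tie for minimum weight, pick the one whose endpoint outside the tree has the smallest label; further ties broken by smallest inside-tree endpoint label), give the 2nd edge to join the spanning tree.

D-G

Grow the tree from D using Prim:
Step 1: cheapest edge leaving the tree is D-E (4); add E.
Step 2: cheapest edge leaving the tree is D-G (6); add G.
Step 3: cheapest edge leaving the tree is A-D (8); add A.
Step 4: cheapest edge leaving the tree is D-F (9); add F.
Step 5: cheapest edge leaving the tree is B-F (6); add B.
Step 6: cheapest edge leaving the tree is C-D (12); add C.
The 2nd edge added is D-G.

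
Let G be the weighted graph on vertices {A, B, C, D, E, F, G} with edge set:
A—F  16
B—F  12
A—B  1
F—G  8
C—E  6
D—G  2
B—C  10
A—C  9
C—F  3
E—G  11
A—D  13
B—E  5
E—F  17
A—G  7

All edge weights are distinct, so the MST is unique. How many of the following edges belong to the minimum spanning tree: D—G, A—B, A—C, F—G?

Kruskal: consider edges lightest-first.
A—B (1): add. Components now {A,B} {C} {D} {E} {F} {G}
D—G (2): add. Components now {A,B} {C} {D,G} {E} {F}
C—F (3): add. Components now {A,B} {C,F} {D,G} {E}
B—E (5): add. Components now {A,B,E} {C,F} {D,G}
C—E (6): add. Components now {A,B,C,E,F} {D,G}
A—G (7): add. Components now {A,B,C,D,E,F,G}
MST edge set: {A—B, D—G, C—F, B—E, C—E, A—G}.
Of the listed edges, {D—G, A—B} are in the MST → 2.

2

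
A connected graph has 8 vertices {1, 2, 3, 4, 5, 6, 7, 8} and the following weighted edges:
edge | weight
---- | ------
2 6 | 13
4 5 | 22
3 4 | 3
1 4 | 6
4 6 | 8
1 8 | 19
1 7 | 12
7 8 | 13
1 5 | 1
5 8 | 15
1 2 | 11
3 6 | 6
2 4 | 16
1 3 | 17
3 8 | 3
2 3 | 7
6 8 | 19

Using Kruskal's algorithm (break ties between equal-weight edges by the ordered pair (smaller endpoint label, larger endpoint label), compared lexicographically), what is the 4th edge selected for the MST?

1-4

Kruskal: consider edges lightest-first.
1 5 (1): add — endpoints in different components.
3 4 (3): add — endpoints in different components.
3 8 (3): add — endpoints in different components.
1 4 (6): add — endpoints in different components.
3 6 (6): add — endpoints in different components.
2 3 (7): add — endpoints in different components.
4 6 (8): skip — 4 and 6 already connected.
1 2 (11): skip — 1 and 2 already connected.
1 7 (12): add — endpoints in different components.
The 4th edge added is 1 4.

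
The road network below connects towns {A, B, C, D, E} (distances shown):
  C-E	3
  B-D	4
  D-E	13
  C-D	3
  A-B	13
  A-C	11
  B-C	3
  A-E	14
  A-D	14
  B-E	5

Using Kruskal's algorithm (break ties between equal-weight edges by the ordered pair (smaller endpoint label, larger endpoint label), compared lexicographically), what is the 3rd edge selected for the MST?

C-E

Sort edges by weight, then run Kruskal:
B-C (3): add. Components now {A} {B,C} {D} {E}
C-D (3): add. Components now {A} {B,C,D} {E}
C-E (3): add. Components now {A} {B,C,D,E}
B-D (4): skip — B and D already connected.
B-E (5): skip — B and E already connected.
A-C (11): add. Components now {A,B,C,D,E}
The 3rd edge added is C-E.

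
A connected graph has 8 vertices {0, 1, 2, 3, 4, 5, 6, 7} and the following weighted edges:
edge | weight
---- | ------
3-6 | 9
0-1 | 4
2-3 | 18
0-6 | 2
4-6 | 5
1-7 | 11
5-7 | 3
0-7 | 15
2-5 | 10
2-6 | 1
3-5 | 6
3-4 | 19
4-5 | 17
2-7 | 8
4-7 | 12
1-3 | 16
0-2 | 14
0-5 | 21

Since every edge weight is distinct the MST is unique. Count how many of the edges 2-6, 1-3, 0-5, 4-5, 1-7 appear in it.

Kruskal: consider edges lightest-first.
2-6 (1): add — endpoints in different components.
0-6 (2): add — endpoints in different components.
5-7 (3): add — endpoints in different components.
0-1 (4): add — endpoints in different components.
4-6 (5): add — endpoints in different components.
3-5 (6): add — endpoints in different components.
2-7 (8): add — endpoints in different components.
MST edge set: {2-6, 0-6, 5-7, 0-1, 4-6, 3-5, 2-7}.
Of the listed edges, {2-6} are in the MST → 1.

1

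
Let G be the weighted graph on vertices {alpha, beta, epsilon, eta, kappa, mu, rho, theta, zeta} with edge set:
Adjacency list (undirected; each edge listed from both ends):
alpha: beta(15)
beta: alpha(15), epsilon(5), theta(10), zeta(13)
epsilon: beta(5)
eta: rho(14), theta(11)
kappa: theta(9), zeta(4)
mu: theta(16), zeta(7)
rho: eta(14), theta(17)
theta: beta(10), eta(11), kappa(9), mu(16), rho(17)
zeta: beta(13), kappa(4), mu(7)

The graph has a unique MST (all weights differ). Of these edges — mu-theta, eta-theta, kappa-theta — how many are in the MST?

Sort edges by weight, then run Kruskal:
kappa-zeta (4): add — endpoints in different components.
beta-epsilon (5): add — endpoints in different components.
mu-zeta (7): add — endpoints in different components.
kappa-theta (9): add — endpoints in different components.
beta-theta (10): add — endpoints in different components.
eta-theta (11): add — endpoints in different components.
beta-zeta (13): skip — beta and zeta already connected.
eta-rho (14): add — endpoints in different components.
alpha-beta (15): add — endpoints in different components.
MST edge set: {kappa-zeta, beta-epsilon, mu-zeta, kappa-theta, beta-theta, eta-theta, eta-rho, alpha-beta}.
Of the listed edges, {eta-theta, kappa-theta} are in the MST → 2.

2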